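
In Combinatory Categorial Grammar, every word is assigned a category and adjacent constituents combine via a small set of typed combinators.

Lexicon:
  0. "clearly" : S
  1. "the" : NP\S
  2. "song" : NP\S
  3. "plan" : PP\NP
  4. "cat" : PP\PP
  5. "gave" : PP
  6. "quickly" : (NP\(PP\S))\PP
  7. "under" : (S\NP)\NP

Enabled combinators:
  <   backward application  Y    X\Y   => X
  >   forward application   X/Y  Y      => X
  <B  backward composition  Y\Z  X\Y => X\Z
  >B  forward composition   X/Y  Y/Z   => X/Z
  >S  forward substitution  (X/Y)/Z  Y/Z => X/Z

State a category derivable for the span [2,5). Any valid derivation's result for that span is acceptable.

[0,8] S   <
  [0,2] NP   <
    [0,1] "clearly" : S
    [1,2] "the" : NP\S
  [2,8] S\NP   <
    [2,7] NP   <
      [2,5] PP\S   <B
        [2,3] "song" : NP\S
        [3,5] PP\NP   <B
          [3,4] "plan" : PP\NP
          [4,5] "cat" : PP\PP
      [5,7] NP\(PP\S)   <
        [5,6] "gave" : PP
        [6,7] "quickly" : (NP\(PP\S))\PP
    [7,8] "under" : (S\NP)\NP

PP\S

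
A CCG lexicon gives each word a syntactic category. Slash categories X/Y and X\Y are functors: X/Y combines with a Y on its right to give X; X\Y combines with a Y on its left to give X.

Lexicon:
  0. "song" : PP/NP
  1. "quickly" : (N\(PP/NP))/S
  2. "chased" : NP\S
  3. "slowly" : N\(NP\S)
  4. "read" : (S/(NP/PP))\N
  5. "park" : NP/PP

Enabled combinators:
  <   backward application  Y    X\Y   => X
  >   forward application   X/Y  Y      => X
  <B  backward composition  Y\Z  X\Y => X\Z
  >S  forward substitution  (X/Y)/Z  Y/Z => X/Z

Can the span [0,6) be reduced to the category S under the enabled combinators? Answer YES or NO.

PP/NP (N\(PP/NP))/S NP\S N\(NP\S) (S/(NP/PP))\N NP/PP
CKY chart[0,6] = {N}; S ∉ chart

NO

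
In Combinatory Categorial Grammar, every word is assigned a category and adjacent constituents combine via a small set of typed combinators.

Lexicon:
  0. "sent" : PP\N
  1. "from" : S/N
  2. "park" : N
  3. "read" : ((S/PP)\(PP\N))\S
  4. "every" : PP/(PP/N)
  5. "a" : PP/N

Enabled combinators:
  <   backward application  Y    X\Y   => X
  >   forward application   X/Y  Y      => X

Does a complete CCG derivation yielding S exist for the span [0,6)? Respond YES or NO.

YES

[0,6] S   >
  [0,4] S/PP   <
    [0,1] "sent" : PP\N
    [1,4] (S/PP)\(PP\N)   <
      [1,3] S   >
        [1,2] "from" : S/N
        [2,3] "park" : N
      [3,4] "read" : ((S/PP)\(PP\N))\S
  [4,6] PP   >
    [4,5] "every" : PP/(PP/N)
    [5,6] "a" : PP/N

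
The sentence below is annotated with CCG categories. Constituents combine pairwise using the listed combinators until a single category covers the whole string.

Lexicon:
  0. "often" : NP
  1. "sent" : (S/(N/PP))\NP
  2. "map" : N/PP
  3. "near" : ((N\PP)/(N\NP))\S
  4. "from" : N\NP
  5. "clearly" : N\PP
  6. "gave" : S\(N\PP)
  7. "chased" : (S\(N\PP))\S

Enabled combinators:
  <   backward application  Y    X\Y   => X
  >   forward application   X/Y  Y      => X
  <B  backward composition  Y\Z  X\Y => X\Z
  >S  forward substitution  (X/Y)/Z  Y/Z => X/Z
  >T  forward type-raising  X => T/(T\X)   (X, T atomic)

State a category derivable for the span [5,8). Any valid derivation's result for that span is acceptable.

[0,8] S   <
  [0,5] N\PP   >
    [0,4] (N\PP)/(N\NP)   <
      [0,3] S   >
        [0,2] S/(N/PP)   <
          [0,1] "often" : NP
          [1,2] "sent" : (S/(N/PP))\NP
        [2,3] "map" : N/PP
      [3,4] "near" : ((N\PP)/(N\NP))\S
    [4,5] "from" : N\NP
  [5,8] S\(N\PP)   <
    [5,7] S   <
      [5,6] "clearly" : N\PP
      [6,7] "gave" : S\(N\PP)
    [7,8] "chased" : (S\(N\PP))\S

S\(N\PP)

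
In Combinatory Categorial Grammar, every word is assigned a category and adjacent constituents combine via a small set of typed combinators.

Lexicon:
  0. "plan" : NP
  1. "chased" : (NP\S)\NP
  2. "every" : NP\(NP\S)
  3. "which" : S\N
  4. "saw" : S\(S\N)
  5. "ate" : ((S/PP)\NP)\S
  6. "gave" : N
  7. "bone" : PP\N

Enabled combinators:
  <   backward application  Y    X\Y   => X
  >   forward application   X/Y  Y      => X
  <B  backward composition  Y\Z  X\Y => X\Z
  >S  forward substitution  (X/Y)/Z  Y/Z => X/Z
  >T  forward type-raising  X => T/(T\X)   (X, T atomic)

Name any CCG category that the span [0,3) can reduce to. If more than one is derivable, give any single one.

NP

[0,8] S   >
  [0,6] S/PP   <
    [0,3] NP   <
      [0,2] NP\S   <
        [0,1] "plan" : NP
        [1,2] "chased" : (NP\S)\NP
      [2,3] "every" : NP\(NP\S)
    [3,6] (S/PP)\NP   <
      [3,5] S   <
        [3,4] "which" : S\N
        [4,5] "saw" : S\(S\N)
      [5,6] "ate" : ((S/PP)\NP)\S
  [6,8] PP   >
    [6,7] PP/(PP\N)   >T
      [6,7] "gave" : N
    [7,8] "bone" : PP\N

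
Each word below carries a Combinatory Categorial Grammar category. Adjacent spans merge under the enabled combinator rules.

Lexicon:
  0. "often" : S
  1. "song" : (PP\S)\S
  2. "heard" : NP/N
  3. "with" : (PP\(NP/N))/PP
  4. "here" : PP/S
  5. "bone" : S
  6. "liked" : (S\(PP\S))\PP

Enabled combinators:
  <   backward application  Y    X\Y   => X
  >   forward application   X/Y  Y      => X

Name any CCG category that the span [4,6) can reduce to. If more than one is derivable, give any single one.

[0,7] S   <
  [0,2] PP\S   <
    [0,1] "often" : S
    [1,2] "song" : (PP\S)\S
  [2,7] S\(PP\S)   <
    [2,6] PP   <
      [2,3] "heard" : NP/N
      [3,6] PP\(NP/N)   >
        [3,4] "with" : (PP\(NP/N))/PP
        [4,6] PP   >
          [4,5] "here" : PP/S
          [5,6] "bone" : S
    [6,7] "liked" : (S\(PP\S))\PP

PP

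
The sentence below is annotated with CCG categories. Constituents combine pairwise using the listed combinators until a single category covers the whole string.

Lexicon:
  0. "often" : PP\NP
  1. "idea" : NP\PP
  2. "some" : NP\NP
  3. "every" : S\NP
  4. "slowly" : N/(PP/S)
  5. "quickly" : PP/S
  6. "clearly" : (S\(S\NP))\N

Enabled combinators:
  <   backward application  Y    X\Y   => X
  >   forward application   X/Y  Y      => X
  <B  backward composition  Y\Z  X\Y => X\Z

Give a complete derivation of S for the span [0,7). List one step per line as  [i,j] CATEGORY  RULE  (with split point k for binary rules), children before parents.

[0,1] PP\NP  lex  "often"
[1,2] NP\PP  lex  "idea"
[2,3] NP\NP  lex  "some"
[1,3] NP\PP  <B  k=2
[3,4] S\NP  lex  "every"
[1,4] S\PP  <B  k=3
[0,4] S\NP  <B  k=1
[4,5] N/(PP/S)  lex  "slowly"
[5,6] PP/S  lex  "quickly"
[4,6] N  >  k=5
[6,7] (S\(S\NP))\N  lex  "clearly"
[4,7] S\(S\NP)  <  k=6
[0,7] S  <  k=4

[0,7] S   <
  [0,4] S\NP   <B
    [0,1] "often" : PP\NP
    [1,4] S\PP   <B
      [1,3] NP\PP   <B
        [1,2] "idea" : NP\PP
        [2,3] "some" : NP\NP
      [3,4] "every" : S\NP
  [4,7] S\(S\NP)   <
    [4,6] N   >
      [4,5] "slowly" : N/(PP/S)
      [5,6] "quickly" : PP/S
    [6,7] "clearly" : (S\(S\NP))\N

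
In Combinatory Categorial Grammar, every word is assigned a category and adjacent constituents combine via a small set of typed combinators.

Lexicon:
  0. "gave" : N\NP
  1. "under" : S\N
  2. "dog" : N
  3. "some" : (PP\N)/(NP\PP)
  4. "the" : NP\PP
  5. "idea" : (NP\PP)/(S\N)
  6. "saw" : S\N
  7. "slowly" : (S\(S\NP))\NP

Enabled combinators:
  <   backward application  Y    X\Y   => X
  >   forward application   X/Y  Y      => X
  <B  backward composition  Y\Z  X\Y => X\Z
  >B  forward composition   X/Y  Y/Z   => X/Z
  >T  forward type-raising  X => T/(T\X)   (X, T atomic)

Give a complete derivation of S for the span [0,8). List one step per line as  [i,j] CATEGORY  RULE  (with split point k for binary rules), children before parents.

[0,8] S   <
  [0,2] S\NP   <B
    [0,1] "gave" : N\NP
    [1,2] "under" : S\N
  [2,8] S\(S\NP)   <
    [2,7] NP   <
      [2,3] "dog" : N
      [3,7] NP\N   <B
        [3,5] PP\N   >
          [3,4] "some" : (PP\N)/(NP\PP)
          [4,5] "the" : NP\PP
        [5,7] NP\PP   >
          [5,6] "idea" : (NP\PP)/(S\N)
          [6,7] "saw" : S\N
    [7,8] "slowly" : (S\(S\NP))\NP

[0,1] N\NP  lex  "gave"
[1,2] S\N  lex  "under"
[0,2] S\NP  <B  k=1
[2,3] N  lex  "dog"
[3,4] (PP\N)/(NP\PP)  lex  "some"
[4,5] NP\PP  lex  "the"
[3,5] PP\N  >  k=4
[5,6] (NP\PP)/(S\N)  lex  "idea"
[6,7] S\N  lex  "saw"
[5,7] NP\PP  >  k=6
[3,7] NP\N  <B  k=5
[2,7] NP  <  k=3
[7,8] (S\(S\NP))\NP  lex  "slowly"
[2,8] S\(S\NP)  <  k=7
[0,8] S  <  k=2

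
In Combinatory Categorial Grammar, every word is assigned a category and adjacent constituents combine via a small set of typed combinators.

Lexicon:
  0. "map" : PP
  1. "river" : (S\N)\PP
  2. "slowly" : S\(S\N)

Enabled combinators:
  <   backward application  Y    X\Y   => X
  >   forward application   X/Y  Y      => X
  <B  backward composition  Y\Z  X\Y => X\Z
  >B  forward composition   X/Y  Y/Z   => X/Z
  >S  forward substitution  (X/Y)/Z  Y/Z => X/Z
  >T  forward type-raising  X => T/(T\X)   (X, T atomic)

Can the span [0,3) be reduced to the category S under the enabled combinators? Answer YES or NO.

YES

[0,3] S   <
  [0,2] S\N   <
    [0,1] "map" : PP
    [1,2] "river" : (S\N)\PP
  [2,3] "slowly" : S\(S\N)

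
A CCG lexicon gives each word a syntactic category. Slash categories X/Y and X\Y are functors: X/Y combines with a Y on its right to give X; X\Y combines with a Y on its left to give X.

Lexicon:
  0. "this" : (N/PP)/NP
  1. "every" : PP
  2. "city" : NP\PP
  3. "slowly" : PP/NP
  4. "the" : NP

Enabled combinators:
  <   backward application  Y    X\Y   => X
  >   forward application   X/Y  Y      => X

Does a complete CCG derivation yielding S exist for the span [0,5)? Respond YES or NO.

(N/PP)/NP PP NP\PP PP/NP NP
CKY chart[0,5] = {N}; S ∉ chart

NO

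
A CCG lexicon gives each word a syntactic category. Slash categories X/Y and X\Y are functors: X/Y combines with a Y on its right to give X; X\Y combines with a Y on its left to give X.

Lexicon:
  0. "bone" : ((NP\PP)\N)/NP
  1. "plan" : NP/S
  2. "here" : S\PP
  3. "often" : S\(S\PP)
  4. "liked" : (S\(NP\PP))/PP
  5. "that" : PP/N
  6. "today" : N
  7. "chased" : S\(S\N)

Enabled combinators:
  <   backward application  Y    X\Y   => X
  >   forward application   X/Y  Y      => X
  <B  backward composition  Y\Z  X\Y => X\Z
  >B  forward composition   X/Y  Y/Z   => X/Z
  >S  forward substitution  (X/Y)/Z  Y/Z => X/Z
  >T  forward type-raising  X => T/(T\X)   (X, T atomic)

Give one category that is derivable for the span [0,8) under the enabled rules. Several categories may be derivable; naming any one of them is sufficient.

S

[0,8] S   <
  [0,7] S\N   <B
    [0,4] (NP\PP)\N   >
      [0,1] "bone" : ((NP\PP)\N)/NP
      [1,4] NP   >
        [1,2] "plan" : NP/S
        [2,4] S   <
          [2,3] "here" : S\PP
          [3,4] "often" : S\(S\PP)
    [4,7] S\(NP\PP)   >
      [4,5] "liked" : (S\(NP\PP))/PP
      [5,7] PP   >
        [5,6] "that" : PP/N
        [6,7] "today" : N
  [7,8] "chased" : S\(S\N)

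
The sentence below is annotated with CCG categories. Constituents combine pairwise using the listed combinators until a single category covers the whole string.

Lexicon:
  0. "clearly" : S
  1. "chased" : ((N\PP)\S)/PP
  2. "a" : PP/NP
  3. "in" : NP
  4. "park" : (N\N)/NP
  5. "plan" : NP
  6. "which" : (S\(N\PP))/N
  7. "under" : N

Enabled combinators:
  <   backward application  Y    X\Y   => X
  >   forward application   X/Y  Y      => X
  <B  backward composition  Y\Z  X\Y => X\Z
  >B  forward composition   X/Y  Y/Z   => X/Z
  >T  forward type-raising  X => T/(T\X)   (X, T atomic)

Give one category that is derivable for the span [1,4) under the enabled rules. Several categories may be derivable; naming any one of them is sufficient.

(N\PP)\S

[0,8] S   <
  [0,6] N\PP   <B
    [0,4] N\PP   <
      [0,1] "clearly" : S
      [1,4] (N\PP)\S   >
        [1,2] "chased" : ((N\PP)\S)/PP
        [2,4] PP   >
          [2,3] "a" : PP/NP
          [3,4] "in" : NP
    [4,6] N\N   >
      [4,5] "park" : (N\N)/NP
      [5,6] "plan" : NP
  [6,8] S\(N\PP)   >
    [6,7] "which" : (S\(N\PP))/N
    [7,8] "under" : N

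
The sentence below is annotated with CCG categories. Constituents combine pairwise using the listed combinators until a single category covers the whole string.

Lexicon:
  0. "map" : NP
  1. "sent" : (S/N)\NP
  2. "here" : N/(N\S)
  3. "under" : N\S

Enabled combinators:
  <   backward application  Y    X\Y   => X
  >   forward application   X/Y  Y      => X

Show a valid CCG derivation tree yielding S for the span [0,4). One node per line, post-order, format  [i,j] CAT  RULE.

[0,1] NP  lex  "map"
[1,2] (S/N)\NP  lex  "sent"
[0,2] S/N  <  k=1
[2,3] N/(N\S)  lex  "here"
[3,4] N\S  lex  "under"
[2,4] N  >  k=3
[0,4] S  >  k=2

[0,4] S   >
  [0,2] S/N   <
    [0,1] "map" : NP
    [1,2] "sent" : (S/N)\NP
  [2,4] N   >
    [2,3] "here" : N/(N\S)
    [3,4] "under" : N\S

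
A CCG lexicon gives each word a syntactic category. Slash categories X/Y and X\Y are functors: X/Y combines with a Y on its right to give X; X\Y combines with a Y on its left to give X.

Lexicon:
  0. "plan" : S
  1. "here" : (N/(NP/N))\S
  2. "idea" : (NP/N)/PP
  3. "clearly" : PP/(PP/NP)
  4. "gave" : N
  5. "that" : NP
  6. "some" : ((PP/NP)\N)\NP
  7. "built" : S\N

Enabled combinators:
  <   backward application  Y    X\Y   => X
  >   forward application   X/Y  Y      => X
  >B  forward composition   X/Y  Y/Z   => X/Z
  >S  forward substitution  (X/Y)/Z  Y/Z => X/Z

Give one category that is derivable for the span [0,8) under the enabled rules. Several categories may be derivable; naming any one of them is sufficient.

[0,8] S   <
  [0,7] N   >
    [0,3] N/PP   >B
      [0,2] N/(NP/N)   <
        [0,1] "plan" : S
        [1,2] "here" : (N/(NP/N))\S
      [2,3] "idea" : (NP/N)/PP
    [3,7] PP   >
      [3,4] "clearly" : PP/(PP/NP)
      [4,7] PP/NP   <
        [4,5] "gave" : N
        [5,7] (PP/NP)\N   <
          [5,6] "that" : NP
          [6,7] "some" : ((PP/NP)\N)\NP
  [7,8] "built" : S\N

S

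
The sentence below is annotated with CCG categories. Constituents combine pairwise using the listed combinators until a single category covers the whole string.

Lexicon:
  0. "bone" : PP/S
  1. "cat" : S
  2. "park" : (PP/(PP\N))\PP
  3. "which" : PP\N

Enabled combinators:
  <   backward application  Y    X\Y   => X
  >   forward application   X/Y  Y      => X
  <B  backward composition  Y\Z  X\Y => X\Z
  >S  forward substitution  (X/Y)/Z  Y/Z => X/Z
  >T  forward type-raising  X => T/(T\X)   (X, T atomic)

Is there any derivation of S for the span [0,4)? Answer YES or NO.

NO

PP/S S (PP/(PP\N))\PP PP\N
CKY chart[0,4] = {N/(N\PP), NP/(NP\PP), PP, PP/(PP\PP), S/(S\PP)}; S ∉ chart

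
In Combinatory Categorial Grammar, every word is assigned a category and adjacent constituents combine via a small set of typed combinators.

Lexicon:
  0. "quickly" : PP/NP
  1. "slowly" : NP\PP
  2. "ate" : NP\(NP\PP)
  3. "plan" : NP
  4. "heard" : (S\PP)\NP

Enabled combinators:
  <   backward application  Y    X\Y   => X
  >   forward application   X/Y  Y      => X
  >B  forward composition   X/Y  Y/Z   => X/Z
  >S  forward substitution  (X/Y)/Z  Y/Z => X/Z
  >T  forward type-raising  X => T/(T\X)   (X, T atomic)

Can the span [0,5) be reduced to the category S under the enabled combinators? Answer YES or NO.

[0,5] S   <
  [0,3] PP   >
    [0,1] "quickly" : PP/NP
    [1,3] NP   <
      [1,2] "slowly" : NP\PP
      [2,3] "ate" : NP\(NP\PP)
  [3,5] S\PP   <
    [3,4] "plan" : NP
    [4,5] "heard" : (S\PP)\NP

YES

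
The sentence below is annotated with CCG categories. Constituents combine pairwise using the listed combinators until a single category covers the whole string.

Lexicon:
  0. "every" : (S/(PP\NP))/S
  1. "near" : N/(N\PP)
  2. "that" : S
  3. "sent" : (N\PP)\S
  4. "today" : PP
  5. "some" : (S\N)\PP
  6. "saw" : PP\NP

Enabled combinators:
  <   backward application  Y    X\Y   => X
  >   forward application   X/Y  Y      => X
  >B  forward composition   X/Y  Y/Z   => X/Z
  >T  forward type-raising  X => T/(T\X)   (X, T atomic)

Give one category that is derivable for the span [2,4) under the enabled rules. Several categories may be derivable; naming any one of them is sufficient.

[0,7] S   >
  [0,6] S/(PP\NP)   >
    [0,1] "every" : (S/(PP\NP))/S
    [1,6] S   <
      [1,4] N   >
        [1,2] "near" : N/(N\PP)
        [2,4] N\PP   <
          [2,3] "that" : S
          [3,4] "sent" : (N\PP)\S
      [4,6] S\N   <
        [4,5] "today" : PP
        [5,6] "some" : (S\N)\PP
  [6,7] "saw" : PP\NP

N\PP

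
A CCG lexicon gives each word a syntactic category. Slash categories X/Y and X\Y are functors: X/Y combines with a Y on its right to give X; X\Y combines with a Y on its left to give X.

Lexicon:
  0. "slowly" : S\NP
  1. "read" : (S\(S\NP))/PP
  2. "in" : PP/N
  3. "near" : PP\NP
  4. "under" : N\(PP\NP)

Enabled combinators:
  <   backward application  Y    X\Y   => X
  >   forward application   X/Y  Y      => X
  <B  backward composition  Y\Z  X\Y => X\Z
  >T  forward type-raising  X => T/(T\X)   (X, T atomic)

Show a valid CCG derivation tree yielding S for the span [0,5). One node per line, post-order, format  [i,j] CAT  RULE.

[0,1] S\NP  lex  "slowly"
[1,2] (S\(S\NP))/PP  lex  "read"
[2,3] PP/N  lex  "in"
[3,4] PP\NP  lex  "near"
[4,5] N\(PP\NP)  lex  "under"
[3,5] N  <  k=4
[2,5] PP  >  k=3
[1,5] S\(S\NP)  >  k=2
[0,5] S  <  k=1

[0,5] S   <
  [0,1] "slowly" : S\NP
  [1,5] S\(S\NP)   >
    [1,2] "read" : (S\(S\NP))/PP
    [2,5] PP   >
      [2,3] "in" : PP/N
      [3,5] N   <
        [3,4] "near" : PP\NP
        [4,5] "under" : N\(PP\NP)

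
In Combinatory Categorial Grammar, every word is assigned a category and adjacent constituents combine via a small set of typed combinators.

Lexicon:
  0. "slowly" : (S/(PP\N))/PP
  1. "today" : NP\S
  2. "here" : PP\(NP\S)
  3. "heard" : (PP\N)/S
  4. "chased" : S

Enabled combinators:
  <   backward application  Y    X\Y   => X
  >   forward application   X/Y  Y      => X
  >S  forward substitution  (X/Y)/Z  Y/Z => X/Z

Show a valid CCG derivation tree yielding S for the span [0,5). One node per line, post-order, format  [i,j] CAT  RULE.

[0,1] (S/(PP\N))/PP  lex  "slowly"
[1,2] NP\S  lex  "today"
[2,3] PP\(NP\S)  lex  "here"
[1,3] PP  <  k=2
[0,3] S/(PP\N)  >  k=1
[3,4] (PP\N)/S  lex  "heard"
[4,5] S  lex  "chased"
[3,5] PP\N  >  k=4
[0,5] S  >  k=3

[0,5] S   >
  [0,3] S/(PP\N)   >
    [0,1] "slowly" : (S/(PP\N))/PP
    [1,3] PP   <
      [1,2] "today" : NP\S
      [2,3] "here" : PP\(NP\S)
  [3,5] PP\N   >
    [3,4] "heard" : (PP\N)/S
    [4,5] "chased" : S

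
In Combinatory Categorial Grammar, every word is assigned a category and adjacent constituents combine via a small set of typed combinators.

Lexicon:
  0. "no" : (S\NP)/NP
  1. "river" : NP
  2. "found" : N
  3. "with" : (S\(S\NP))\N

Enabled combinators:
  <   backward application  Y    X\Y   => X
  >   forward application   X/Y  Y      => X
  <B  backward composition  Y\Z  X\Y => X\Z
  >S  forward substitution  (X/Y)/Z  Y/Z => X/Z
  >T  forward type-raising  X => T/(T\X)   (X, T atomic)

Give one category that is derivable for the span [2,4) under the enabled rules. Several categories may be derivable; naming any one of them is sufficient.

[0,4] S   <
  [0,2] S\NP   >
    [0,1] "no" : (S\NP)/NP
    [1,2] "river" : NP
  [2,4] S\(S\NP)   <
    [2,3] "found" : N
    [3,4] "with" : (S\(S\NP))\N

S\(S\NP)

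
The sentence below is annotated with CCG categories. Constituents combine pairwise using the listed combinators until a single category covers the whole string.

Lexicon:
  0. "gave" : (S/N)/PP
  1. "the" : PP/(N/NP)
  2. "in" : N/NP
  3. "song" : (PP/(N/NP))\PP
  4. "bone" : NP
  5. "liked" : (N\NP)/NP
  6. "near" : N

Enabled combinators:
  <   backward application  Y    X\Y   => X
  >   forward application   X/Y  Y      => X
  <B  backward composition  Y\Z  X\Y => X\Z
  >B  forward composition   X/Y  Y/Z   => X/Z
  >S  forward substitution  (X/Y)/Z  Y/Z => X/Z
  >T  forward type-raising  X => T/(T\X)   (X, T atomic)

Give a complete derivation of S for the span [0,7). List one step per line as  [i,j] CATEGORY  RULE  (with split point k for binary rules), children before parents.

[0,1] (S/N)/PP  lex  "gave"
[1,2] PP/(N/NP)  lex  "the"
[2,3] N/NP  lex  "in"
[1,3] PP  >  k=2
[3,4] (PP/(N/NP))\PP  lex  "song"
[1,4] PP/(N/NP)  <  k=3
[4,5] NP  lex  "bone"
[4,5] N/(N\NP)  >T
[5,6] (N\NP)/NP  lex  "liked"
[4,6] N/NP  >B  k=5
[1,6] PP  >  k=4
[0,6] S/N  >  k=1
[6,7] N  lex  "near"
[0,7] S  >  k=6

[0,7] S   >
  [0,6] S/N   >
    [0,1] "gave" : (S/N)/PP
    [1,6] PP   >
      [1,4] PP/(N/NP)   <
        [1,3] PP   >
          [1,2] "the" : PP/(N/NP)
          [2,3] "in" : N/NP
        [3,4] "song" : (PP/(N/NP))\PP
      [4,6] N/NP   >B
        [4,5] N/(N\NP)   >T
          [4,5] "bone" : NP
        [5,6] "liked" : (N\NP)/NP
  [6,7] "near" : N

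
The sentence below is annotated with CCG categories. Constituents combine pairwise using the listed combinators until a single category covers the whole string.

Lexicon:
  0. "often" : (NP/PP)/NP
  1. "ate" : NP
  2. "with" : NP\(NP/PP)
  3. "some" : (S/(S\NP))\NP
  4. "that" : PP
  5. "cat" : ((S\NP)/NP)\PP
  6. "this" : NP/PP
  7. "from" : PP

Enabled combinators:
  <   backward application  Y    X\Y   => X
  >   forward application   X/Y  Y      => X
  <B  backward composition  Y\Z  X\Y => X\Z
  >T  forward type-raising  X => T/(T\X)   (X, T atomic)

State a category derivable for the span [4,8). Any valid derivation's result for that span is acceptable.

[0,8] S   >
  [0,4] S/(S\NP)   <
    [0,3] NP   <
      [0,2] NP/PP   >
        [0,1] "often" : (NP/PP)/NP
        [1,2] "ate" : NP
      [2,3] "with" : NP\(NP/PP)
    [3,4] "some" : (S/(S\NP))\NP
  [4,8] S\NP   >
    [4,6] (S\NP)/NP   <
      [4,5] "that" : PP
      [5,6] "cat" : ((S\NP)/NP)\PP
    [6,8] NP   >
      [6,7] "this" : NP/PP
      [7,8] "from" : PP

S\NP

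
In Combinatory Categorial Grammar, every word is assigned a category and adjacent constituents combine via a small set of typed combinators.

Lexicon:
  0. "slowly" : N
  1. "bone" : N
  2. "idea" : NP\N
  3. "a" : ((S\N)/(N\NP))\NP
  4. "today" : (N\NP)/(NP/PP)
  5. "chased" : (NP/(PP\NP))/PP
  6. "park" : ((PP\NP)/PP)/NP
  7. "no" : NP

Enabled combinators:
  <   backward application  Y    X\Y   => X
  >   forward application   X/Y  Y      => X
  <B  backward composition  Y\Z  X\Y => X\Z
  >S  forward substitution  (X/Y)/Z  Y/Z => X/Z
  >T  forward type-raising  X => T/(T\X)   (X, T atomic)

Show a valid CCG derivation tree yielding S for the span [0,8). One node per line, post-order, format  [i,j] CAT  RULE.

[0,1] N  lex  "slowly"
[1,2] N  lex  "bone"
[2,3] NP\N  lex  "idea"
[1,3] NP  <  k=2
[3,4] ((S\N)/(N\NP))\NP  lex  "a"
[1,4] (S\N)/(N\NP)  <  k=3
[4,5] (N\NP)/(NP/PP)  lex  "today"
[5,6] (NP/(PP\NP))/PP  lex  "chased"
[6,7] ((PP\NP)/PP)/NP  lex  "park"
[7,8] NP  lex  "no"
[6,8] (PP\NP)/PP  >  k=7
[5,8] NP/PP  >S  k=6
[4,8] N\NP  >  k=5
[1,8] S\N  >  k=4
[0,8] S  <  k=1

[0,8] S   <
  [0,1] "slowly" : N
  [1,8] S\N   >
    [1,4] (S\N)/(N\NP)   <
      [1,3] NP   <
        [1,2] "bone" : N
        [2,3] "idea" : NP\N
      [3,4] "a" : ((S\N)/(N\NP))\NP
    [4,8] N\NP   >
      [4,5] "today" : (N\NP)/(NP/PP)
      [5,8] NP/PP   >S
        [5,6] "chased" : (NP/(PP\NP))/PP
        [6,8] (PP\NP)/PP   >
          [6,7] "park" : ((PP\NP)/PP)/NP
          [7,8] "no" : NP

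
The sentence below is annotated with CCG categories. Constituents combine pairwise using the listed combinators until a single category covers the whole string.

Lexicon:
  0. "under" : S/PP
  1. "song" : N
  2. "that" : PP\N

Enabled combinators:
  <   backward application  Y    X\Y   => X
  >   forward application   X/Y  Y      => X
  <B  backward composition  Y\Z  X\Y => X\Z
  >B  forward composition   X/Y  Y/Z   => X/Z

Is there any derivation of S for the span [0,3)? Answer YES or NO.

[0,3] S   >
  [0,1] "under" : S/PP
  [1,3] PP   <
    [1,2] "song" : N
    [2,3] "that" : PP\N

YES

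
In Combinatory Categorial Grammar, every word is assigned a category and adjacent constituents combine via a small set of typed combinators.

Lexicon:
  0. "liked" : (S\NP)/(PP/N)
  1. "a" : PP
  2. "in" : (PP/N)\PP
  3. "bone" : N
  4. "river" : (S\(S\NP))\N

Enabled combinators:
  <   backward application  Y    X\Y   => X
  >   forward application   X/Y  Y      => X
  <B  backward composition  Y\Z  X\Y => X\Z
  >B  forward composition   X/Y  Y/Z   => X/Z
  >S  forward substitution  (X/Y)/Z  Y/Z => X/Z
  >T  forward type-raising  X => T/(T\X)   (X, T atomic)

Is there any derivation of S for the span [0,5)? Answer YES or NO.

[0,5] S   <
  [0,3] S\NP   >
    [0,1] "liked" : (S\NP)/(PP/N)
    [1,3] PP/N   <
      [1,2] "a" : PP
      [2,3] "in" : (PP/N)\PP
  [3,5] S\(S\NP)   <
    [3,4] "bone" : N
    [4,5] "river" : (S\(S\NP))\N

YES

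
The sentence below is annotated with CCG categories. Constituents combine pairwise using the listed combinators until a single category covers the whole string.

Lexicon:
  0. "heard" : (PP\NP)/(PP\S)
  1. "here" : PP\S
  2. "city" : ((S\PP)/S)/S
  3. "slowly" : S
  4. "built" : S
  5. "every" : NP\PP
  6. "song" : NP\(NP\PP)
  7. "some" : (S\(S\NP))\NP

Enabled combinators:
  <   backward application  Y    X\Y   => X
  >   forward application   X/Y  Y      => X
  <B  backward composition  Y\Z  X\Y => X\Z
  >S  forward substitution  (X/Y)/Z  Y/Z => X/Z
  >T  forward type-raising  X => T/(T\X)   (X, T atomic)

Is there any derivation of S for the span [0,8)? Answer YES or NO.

YES

[0,8] S   <
  [0,5] S\NP   <B
    [0,2] PP\NP   >
      [0,1] "heard" : (PP\NP)/(PP\S)
      [1,2] "here" : PP\S
    [2,5] S\PP   >
      [2,4] (S\PP)/S   >
        [2,3] "city" : ((S\PP)/S)/S
        [3,4] "slowly" : S
      [4,5] "built" : S
  [5,8] S\(S\NP)   <
    [5,7] NP   <
      [5,6] "every" : NP\PP
      [6,7] "song" : NP\(NP\PP)
    [7,8] "some" : (S\(S\NP))\NP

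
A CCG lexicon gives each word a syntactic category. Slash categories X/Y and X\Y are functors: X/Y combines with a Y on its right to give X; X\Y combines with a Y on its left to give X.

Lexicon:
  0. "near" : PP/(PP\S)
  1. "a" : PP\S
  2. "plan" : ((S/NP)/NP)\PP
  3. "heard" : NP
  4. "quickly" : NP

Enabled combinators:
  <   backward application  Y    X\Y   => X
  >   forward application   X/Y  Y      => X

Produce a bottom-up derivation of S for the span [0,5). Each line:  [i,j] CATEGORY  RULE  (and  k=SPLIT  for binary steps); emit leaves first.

[0,5] S   >
  [0,4] S/NP   >
    [0,3] (S/NP)/NP   <
      [0,2] PP   >
        [0,1] "near" : PP/(PP\S)
        [1,2] "a" : PP\S
      [2,3] "plan" : ((S/NP)/NP)\PP
    [3,4] "heard" : NP
  [4,5] "quickly" : NP

[0,1] PP/(PP\S)  lex  "near"
[1,2] PP\S  lex  "a"
[0,2] PP  >  k=1
[2,3] ((S/NP)/NP)\PP  lex  "plan"
[0,3] (S/NP)/NP  <  k=2
[3,4] NP  lex  "heard"
[0,4] S/NP  >  k=3
[4,5] NP  lex  "quickly"
[0,5] S  >  k=4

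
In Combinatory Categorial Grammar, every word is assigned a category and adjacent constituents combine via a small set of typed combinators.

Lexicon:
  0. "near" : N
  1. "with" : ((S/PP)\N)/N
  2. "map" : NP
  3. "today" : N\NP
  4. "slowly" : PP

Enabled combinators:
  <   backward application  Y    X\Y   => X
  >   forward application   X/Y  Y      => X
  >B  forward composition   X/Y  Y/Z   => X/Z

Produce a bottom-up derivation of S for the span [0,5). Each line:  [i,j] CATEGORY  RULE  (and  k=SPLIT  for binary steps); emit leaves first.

[0,5] S   >
  [0,4] S/PP   <
    [0,1] "near" : N
    [1,4] (S/PP)\N   >
      [1,2] "with" : ((S/PP)\N)/N
      [2,4] N   <
        [2,3] "map" : NP
        [3,4] "today" : N\NP
  [4,5] "slowly" : PP

[0,1] N  lex  "near"
[1,2] ((S/PP)\N)/N  lex  "with"
[2,3] NP  lex  "map"
[3,4] N\NP  lex  "today"
[2,4] N  <  k=3
[1,4] (S/PP)\N  >  k=2
[0,4] S/PP  <  k=1
[4,5] PP  lex  "slowly"
[0,5] S  >  k=4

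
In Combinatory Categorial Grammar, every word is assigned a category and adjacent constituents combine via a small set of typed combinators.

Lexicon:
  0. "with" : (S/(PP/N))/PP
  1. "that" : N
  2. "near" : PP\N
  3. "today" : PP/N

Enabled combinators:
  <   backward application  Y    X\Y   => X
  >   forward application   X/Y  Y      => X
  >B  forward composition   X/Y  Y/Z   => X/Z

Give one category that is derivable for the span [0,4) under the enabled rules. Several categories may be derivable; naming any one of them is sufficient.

[0,4] S   >
  [0,3] S/(PP/N)   >
    [0,1] "with" : (S/(PP/N))/PP
    [1,3] PP   <
      [1,2] "that" : N
      [2,3] "near" : PP\N
  [3,4] "today" : PP/N

S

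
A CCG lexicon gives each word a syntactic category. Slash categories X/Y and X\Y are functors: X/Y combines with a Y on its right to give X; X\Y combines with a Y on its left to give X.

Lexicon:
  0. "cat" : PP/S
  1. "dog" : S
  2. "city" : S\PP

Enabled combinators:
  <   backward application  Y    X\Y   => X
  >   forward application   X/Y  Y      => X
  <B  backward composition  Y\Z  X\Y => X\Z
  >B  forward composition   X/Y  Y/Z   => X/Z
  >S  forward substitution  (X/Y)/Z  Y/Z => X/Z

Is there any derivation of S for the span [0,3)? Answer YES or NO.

YES

[0,3] S   <
  [0,2] PP   >
    [0,1] "cat" : PP/S
    [1,2] "dog" : S
  [2,3] "city" : S\PP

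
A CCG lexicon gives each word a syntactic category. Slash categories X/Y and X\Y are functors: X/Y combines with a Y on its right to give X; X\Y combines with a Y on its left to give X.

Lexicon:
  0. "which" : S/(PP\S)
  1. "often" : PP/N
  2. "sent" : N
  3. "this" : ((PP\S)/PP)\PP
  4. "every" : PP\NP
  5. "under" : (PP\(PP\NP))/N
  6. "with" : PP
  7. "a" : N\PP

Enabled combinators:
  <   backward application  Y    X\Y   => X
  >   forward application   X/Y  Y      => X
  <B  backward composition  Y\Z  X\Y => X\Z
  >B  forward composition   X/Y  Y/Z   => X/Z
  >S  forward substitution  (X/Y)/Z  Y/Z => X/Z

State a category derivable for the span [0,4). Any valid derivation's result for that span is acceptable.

[0,8] S   >
  [0,4] S/PP   >B
    [0,1] "which" : S/(PP\S)
    [1,4] (PP\S)/PP   <
      [1,3] PP   >
        [1,2] "often" : PP/N
        [2,3] "sent" : N
      [3,4] "this" : ((PP\S)/PP)\PP
  [4,8] PP   <
    [4,5] "every" : PP\NP
    [5,8] PP\(PP\NP)   >
      [5,6] "under" : (PP\(PP\NP))/N
      [6,8] N   <
        [6,7] "with" : PP
        [7,8] "a" : N\PP

S/PP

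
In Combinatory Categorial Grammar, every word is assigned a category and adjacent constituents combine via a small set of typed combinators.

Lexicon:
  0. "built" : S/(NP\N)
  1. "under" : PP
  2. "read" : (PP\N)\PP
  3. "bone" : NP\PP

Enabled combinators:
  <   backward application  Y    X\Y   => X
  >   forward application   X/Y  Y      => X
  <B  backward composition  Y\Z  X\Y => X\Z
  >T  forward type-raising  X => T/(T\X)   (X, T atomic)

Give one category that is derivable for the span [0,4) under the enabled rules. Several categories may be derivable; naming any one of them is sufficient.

S

[0,4] S   >
  [0,1] "built" : S/(NP\N)
  [1,4] NP\N   <B
    [1,3] PP\N   <
      [1,2] "under" : PP
      [2,3] "read" : (PP\N)\PP
    [3,4] "bone" : NP\PP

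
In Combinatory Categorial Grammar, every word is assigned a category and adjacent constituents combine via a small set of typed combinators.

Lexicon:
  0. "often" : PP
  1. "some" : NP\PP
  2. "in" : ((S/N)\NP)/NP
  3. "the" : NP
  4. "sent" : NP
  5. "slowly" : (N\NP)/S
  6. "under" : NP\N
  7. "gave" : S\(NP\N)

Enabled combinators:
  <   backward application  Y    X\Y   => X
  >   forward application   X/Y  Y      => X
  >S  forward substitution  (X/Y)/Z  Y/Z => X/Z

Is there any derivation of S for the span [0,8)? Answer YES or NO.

YES

[0,8] S   >
  [0,4] S/N   <
    [0,2] NP   <
      [0,1] "often" : PP
      [1,2] "some" : NP\PP
    [2,4] (S/N)\NP   >
      [2,3] "in" : ((S/N)\NP)/NP
      [3,4] "the" : NP
  [4,8] N   <
    [4,5] "sent" : NP
    [5,8] N\NP   >
      [5,6] "slowly" : (N\NP)/S
      [6,8] S   <
        [6,7] "under" : NP\N
        [7,8] "gave" : S\(NP\N)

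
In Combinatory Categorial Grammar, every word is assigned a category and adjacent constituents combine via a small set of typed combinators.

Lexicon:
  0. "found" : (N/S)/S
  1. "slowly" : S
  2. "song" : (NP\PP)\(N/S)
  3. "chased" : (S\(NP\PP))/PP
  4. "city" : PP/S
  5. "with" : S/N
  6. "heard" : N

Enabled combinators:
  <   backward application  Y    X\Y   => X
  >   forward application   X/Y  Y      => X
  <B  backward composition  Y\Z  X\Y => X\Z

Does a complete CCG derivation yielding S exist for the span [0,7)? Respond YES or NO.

[0,7] S   <
  [0,3] NP\PP   <
    [0,2] N/S   >
      [0,1] "found" : (N/S)/S
      [1,2] "slowly" : S
    [2,3] "song" : (NP\PP)\(N/S)
  [3,7] S\(NP\PP)   >
    [3,4] "chased" : (S\(NP\PP))/PP
    [4,7] PP   >
      [4,5] "city" : PP/S
      [5,7] S   >
        [5,6] "with" : S/N
        [6,7] "heard" : N

YES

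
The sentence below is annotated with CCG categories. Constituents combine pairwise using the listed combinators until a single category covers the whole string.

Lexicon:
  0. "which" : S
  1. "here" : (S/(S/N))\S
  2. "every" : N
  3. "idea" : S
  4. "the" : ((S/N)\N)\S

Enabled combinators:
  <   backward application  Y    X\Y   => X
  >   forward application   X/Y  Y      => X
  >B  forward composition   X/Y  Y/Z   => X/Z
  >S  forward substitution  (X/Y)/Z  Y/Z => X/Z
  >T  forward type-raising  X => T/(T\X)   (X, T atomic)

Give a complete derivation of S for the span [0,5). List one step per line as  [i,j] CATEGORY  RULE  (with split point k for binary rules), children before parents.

[0,1] S  lex  "which"
[1,2] (S/(S/N))\S  lex  "here"
[0,2] S/(S/N)  <  k=1
[2,3] N  lex  "every"
[3,4] S  lex  "idea"
[4,5] ((S/N)\N)\S  lex  "the"
[3,5] (S/N)\N  <  k=4
[2,5] S/N  <  k=3
[0,5] S  >  k=2

[0,5] S   >
  [0,2] S/(S/N)   <
    [0,1] "which" : S
    [1,2] "here" : (S/(S/N))\S
  [2,5] S/N   <
    [2,3] "every" : N
    [3,5] (S/N)\N   <
      [3,4] "idea" : S
      [4,5] "the" : ((S/N)\N)\S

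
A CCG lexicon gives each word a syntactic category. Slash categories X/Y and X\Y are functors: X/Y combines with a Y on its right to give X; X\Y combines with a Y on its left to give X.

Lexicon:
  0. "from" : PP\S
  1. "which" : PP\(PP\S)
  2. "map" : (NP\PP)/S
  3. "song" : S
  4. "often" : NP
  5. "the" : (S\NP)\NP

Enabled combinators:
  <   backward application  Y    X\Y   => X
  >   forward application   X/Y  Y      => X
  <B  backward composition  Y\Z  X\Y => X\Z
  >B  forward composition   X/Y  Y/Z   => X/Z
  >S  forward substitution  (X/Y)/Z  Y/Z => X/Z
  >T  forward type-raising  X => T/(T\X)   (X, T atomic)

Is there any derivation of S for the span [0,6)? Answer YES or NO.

YES

[0,6] S   <
  [0,2] PP   <
    [0,1] "from" : PP\S
    [1,2] "which" : PP\(PP\S)
  [2,6] S\PP   <B
    [2,4] NP\PP   >
      [2,3] "map" : (NP\PP)/S
      [3,4] "song" : S
    [4,6] S\NP   <
      [4,5] "often" : NP
      [5,6] "the" : (S\NP)\NP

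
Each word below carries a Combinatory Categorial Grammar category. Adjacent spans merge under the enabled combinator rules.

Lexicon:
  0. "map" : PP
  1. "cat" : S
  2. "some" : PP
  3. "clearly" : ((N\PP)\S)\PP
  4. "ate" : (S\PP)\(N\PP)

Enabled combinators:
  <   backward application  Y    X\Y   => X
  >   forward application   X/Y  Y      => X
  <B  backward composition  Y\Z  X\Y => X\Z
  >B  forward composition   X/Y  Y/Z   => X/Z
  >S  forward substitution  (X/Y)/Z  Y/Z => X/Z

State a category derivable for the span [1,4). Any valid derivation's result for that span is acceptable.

N\PP

[0,5] S   <
  [0,1] "map" : PP
  [1,5] S\PP   <
    [1,4] N\PP   <
      [1,2] "cat" : S
      [2,4] (N\PP)\S   <
        [2,3] "some" : PP
        [3,4] "clearly" : ((N\PP)\S)\PP
    [4,5] "ate" : (S\PP)\(N\PP)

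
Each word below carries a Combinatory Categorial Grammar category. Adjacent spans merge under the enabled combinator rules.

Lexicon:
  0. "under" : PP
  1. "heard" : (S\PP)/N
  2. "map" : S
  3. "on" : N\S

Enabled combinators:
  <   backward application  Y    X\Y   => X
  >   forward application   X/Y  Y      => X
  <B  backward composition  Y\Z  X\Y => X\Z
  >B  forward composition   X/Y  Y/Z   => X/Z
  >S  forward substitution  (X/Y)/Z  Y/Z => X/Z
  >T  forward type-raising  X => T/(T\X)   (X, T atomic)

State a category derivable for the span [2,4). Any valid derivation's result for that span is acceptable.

N

[0,4] S   <
  [0,1] "under" : PP
  [1,4] S\PP   >
    [1,2] "heard" : (S\PP)/N
    [2,4] N   <
      [2,3] "map" : S
      [3,4] "on" : N\S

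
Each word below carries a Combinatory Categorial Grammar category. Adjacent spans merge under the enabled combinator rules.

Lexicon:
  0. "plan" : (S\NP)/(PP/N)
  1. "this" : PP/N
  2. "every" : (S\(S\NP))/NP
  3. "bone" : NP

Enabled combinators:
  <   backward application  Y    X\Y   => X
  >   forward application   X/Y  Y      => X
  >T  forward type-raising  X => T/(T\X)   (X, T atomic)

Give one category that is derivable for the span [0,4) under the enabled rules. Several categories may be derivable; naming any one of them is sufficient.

S

[0,4] S   <
  [0,2] S\NP   >
    [0,1] "plan" : (S\NP)/(PP/N)
    [1,2] "this" : PP/N
  [2,4] S\(S\NP)   >
    [2,3] "every" : (S\(S\NP))/NP
    [3,4] "bone" : NP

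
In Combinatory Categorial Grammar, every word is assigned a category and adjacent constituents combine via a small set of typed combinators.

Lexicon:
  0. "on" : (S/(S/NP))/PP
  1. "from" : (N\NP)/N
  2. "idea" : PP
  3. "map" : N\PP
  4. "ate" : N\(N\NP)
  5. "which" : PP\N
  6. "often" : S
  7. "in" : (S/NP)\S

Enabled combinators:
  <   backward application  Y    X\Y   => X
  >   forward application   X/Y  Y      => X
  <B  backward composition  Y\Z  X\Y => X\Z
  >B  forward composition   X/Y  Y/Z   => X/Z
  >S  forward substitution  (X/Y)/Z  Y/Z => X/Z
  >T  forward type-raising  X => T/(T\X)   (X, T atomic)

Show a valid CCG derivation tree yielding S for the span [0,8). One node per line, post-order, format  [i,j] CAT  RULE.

[0,1] (S/(S/NP))/PP  lex  "on"
[1,2] (N\NP)/N  lex  "from"
[2,3] PP  lex  "idea"
[3,4] N\PP  lex  "map"
[2,4] N  <  k=3
[1,4] N\NP  >  k=2
[4,5] N\(N\NP)  lex  "ate"
[1,5] N  <  k=4
[5,6] PP\N  lex  "which"
[1,6] PP  <  k=5
[0,6] S/(S/NP)  >  k=1
[6,7] S  lex  "often"
[7,8] (S/NP)\S  lex  "in"
[6,8] S/NP  <  k=7
[0,8] S  >  k=6

[0,8] S   >
  [0,6] S/(S/NP)   >
    [0,1] "on" : (S/(S/NP))/PP
    [1,6] PP   <
      [1,5] N   <
        [1,4] N\NP   >
          [1,2] "from" : (N\NP)/N
          [2,4] N   <
            [2,3] "idea" : PP
            [3,4] "map" : N\PP
        [4,5] "ate" : N\(N\NP)
      [5,6] "which" : PP\N
  [6,8] S/NP   <
    [6,7] "often" : S
    [7,8] "in" : (S/NP)\S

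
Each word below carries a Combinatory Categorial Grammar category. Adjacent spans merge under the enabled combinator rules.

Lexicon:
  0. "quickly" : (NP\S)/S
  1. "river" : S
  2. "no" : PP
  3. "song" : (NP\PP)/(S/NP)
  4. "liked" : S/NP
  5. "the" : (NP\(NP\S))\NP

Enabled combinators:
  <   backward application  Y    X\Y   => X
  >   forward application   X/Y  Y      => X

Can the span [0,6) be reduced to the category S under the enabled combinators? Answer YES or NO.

NO

(NP\S)/S S PP (NP\PP)/(S/NP) S/NP (NP\(NP\S))\NP
CKY chart[0,6] = {NP}; S ∉ chart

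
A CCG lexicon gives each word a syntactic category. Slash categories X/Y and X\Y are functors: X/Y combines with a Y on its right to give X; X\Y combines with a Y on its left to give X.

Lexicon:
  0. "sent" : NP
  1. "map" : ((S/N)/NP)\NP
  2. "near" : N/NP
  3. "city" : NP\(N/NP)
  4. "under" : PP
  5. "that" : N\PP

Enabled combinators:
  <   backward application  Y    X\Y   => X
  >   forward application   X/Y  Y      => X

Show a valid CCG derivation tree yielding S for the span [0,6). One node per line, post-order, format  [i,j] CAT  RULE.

[0,6] S   >
  [0,4] S/N   >
    [0,2] (S/N)/NP   <
      [0,1] "sent" : NP
      [1,2] "map" : ((S/N)/NP)\NP
    [2,4] NP   <
      [2,3] "near" : N/NP
      [3,4] "city" : NP\(N/NP)
  [4,6] N   <
    [4,5] "under" : PP
    [5,6] "that" : N\PP

[0,1] NP  lex  "sent"
[1,2] ((S/N)/NP)\NP  lex  "map"
[0,2] (S/N)/NP  <  k=1
[2,3] N/NP  lex  "near"
[3,4] NP\(N/NP)  lex  "city"
[2,4] NP  <  k=3
[0,4] S/N  >  k=2
[4,5] PP  lex  "under"
[5,6] N\PP  lex  "that"
[4,6] N  <  k=5
[0,6] S  >  k=4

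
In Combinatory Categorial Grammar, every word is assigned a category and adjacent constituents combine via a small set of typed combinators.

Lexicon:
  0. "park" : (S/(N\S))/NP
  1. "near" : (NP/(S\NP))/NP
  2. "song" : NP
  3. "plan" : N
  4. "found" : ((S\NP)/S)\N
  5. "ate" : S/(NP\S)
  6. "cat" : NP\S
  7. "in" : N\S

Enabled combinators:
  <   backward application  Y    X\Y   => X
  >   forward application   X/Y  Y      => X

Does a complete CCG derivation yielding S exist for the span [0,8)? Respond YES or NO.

YES

[0,8] S   >
  [0,7] S/(N\S)   >
    [0,1] "park" : (S/(N\S))/NP
    [1,7] NP   >
      [1,3] NP/(S\NP)   >
        [1,2] "near" : (NP/(S\NP))/NP
        [2,3] "song" : NP
      [3,7] S\NP   >
        [3,5] (S\NP)/S   <
          [3,4] "plan" : N
          [4,5] "found" : ((S\NP)/S)\N
        [5,7] S   >
          [5,6] "ate" : S/(NP\S)
          [6,7] "cat" : NP\S
  [7,8] "in" : N\S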